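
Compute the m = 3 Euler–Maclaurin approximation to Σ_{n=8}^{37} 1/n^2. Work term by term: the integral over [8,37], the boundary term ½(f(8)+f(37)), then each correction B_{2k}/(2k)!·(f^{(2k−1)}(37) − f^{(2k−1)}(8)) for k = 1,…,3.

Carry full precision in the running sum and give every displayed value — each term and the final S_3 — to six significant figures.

The integral term ∫_8^37 1/x^2 dx = 0.0979730.
½[f(8) + f(37)] = ½[0.0156250 + 0.000730460] = 0.00817773.
Integral + boundary = 0.106151.
Correction k=1: B_{2}/2! · (f^{(1)}(37) − f^{(1)}(8)) = 1/12 · (-3.94843e-05 − (-0.00390625)) = 0.000322230.
After k=1: 0.106473.
Correction k=2: B_{4}/4! · (f^{(3)}(37) − f^{(3)}(8)) = −1/720 · (-3.46101e-07 − (-0.000732422)) = -1.01677e-06.
After k=2: 0.106472.
Correction k=3: B_{6}/6! · (f^{(5)}(37) − f^{(5)}(8)) = 1/30240 · (-7.58439e-09 − (-0.000343323)) = 1.13530e-08.

S_3 ≈ 0.106472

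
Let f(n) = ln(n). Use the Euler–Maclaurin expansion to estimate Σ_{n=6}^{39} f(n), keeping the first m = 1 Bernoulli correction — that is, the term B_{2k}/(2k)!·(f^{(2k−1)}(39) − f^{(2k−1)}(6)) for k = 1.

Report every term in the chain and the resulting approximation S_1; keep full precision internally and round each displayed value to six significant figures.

∫_6^39 ln(x) dx evaluates to 99.1283.
½[f(6) + f(39)] = ½[1.79176 + 3.66356] = 2.72766.
Integral + boundary = 101.856.
Order-1 term: 1/12 · (0.0256410 − 0.166667) = -0.0117521.

S_1 ≈ 101.844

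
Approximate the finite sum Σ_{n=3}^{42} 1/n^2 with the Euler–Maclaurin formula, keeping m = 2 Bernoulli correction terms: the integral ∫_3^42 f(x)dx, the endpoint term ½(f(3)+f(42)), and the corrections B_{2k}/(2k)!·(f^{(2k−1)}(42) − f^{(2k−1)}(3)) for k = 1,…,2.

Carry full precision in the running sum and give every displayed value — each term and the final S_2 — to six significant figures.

The integral term ∫_3^42 1/x^2 dx = 0.309524.
Endpoint term: (f(3) + f(42))/2 = (0.111111 + 0.000566893)/2 = 0.0558390.
Integral + boundary = 0.365363.
Correction k=1: B_{2}/2! · (f^{(1)}(42) − f^{(1)}(3)) = 1/12 · (-2.69949e-05 − (-0.0740741)) = 0.00617059.
Partial sum through k=1: 0.371533.
Correction k=2: B_{4}/4! · (f^{(3)}(42) − f^{(3)}(3)) = −1/720 · (-1.83639e-07 − (-0.0987654)) = -0.000137174.

S_2 ≈ 0.371396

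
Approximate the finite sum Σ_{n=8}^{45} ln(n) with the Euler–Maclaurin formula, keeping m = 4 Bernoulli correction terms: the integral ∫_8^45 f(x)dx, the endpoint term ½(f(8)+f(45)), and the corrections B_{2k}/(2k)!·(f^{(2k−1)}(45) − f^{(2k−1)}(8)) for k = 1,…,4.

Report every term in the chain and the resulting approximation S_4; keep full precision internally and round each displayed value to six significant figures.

S_4 ≈ 120.599

Integral: ∫_8^45 ln(x) dx = 117.664.
Endpoint term: (f(8) + f(45))/2 = (2.07944 + 3.80666)/2 = 2.94305.
Integral + boundary = 120.607.
k=1: B_{2}/(2)! × [f^{(1)}(45) − f^{(1)}(8)] = 1/12 × (0.0222222 − 0.125000) = -0.00856481.
Running total after k=1: 120.599.
k=2: B_{4}/(4)! × [f^{(3)}(45) − f^{(3)}(8)] = −1/720 × (2.19479e-05 − 0.00390625) = 5.39486e-06.
Running total after k=2: 120.599.
k=3: B_{6}/(6)! × [f^{(5)}(45) − f^{(5)}(8)] = 1/30240 × (1.30061e-07 − 0.000732422) = -2.42160e-08.
Running total after k=3: 120.599.
k=4: B_{8}/(8)! × [f^{(7)}(45) − f^{(7)}(8)] = −1/1209600 × (1.92684e-09 − 0.000343323) = 2.83830e-10.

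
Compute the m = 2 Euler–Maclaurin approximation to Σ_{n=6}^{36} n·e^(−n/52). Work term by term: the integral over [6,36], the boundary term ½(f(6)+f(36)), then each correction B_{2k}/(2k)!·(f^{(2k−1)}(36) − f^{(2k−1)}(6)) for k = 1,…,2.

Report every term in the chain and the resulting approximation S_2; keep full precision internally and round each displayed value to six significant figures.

The integral term ∫_6^36 x·e^(−x/52) dx = 397.405.
Endpoint term: (f(6) + f(36))/2 = (5.34614 + 18.0151)/2 = 11.6806.
So far: 409.086.
Order-1 term: 1/12 · (0.153975 − 0.788213) = -0.0528531.
Running total after k=1: 409.033.
Order-2 term: −1/720 · (0.000427077 − 0.000950540) = 7.27032e-07.

S_2 ≈ 409.033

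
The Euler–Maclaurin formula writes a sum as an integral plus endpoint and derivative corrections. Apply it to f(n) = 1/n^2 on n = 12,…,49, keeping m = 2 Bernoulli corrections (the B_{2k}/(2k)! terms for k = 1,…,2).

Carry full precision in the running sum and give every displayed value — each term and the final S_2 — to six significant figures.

S_2 ≈ 0.0667005

The integral term ∫_12^49 1/x^2 dx = 0.0629252.
Endpoint term: (f(12) + f(49))/2 = (0.00694444 + 0.000416493)/2 = 0.00368047.
Running total after boundary: 0.0666056.
Order-1 term: 1/12 · (-1.69997e-05 − (-0.00115741)) = 9.50340e-05.
Partial sum through k=1: 0.0667007.
Order-2 term: −1/720 · (-8.49632e-08 − (-9.64506e-05)) = -1.33841e-07.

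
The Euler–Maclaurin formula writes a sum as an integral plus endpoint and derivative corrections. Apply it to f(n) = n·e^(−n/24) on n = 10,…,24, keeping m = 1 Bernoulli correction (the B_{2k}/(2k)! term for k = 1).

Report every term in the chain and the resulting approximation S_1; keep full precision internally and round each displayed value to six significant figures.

S_1 ≈ 121.822

∫_10^24 x·e^(−x/24) dx evaluates to 114.143.
Boundary: ½(f(10) + f(24)) = ½(6.59241 + 8.82911) = 7.71076.
So far: 121.854.
Order-1 term: 1/12 · (0.00000 − 0.384557) = -0.0320464.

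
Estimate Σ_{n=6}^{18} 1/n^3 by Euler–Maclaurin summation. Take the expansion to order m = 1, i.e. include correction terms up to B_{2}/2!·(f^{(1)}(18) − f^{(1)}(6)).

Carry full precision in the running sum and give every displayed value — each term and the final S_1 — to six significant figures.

S_1 ≈ 0.0149367

Integral: ∫_6^18 1/x^3 dx = 0.0123457.
Boundary: ½(f(6) + f(18)) = ½(0.00462963 + 0.000171468) = 0.00240055.
So far: 0.0147462.
Correction k=1: B_{2}/2! · (f^{(1)}(18) − f^{(1)}(6)) = 1/12 · (-2.85780e-05 − (-0.00231481)) = 0.000190520.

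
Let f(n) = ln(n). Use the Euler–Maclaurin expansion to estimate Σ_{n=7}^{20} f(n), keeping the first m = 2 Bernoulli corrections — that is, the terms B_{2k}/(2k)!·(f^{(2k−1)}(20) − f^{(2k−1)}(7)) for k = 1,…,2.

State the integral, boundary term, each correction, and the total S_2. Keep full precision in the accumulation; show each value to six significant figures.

S_2 ≈ 35.7564

Integral: ∫_7^20 ln(x) dx = 33.2933.
½[f(7) + f(20)] = ½[1.94591 + 2.99573] = 2.47082.
Running total after boundary: 35.7641.
Order-1 term: 1/12 · (0.0500000 − 0.142857) = -0.00773810.
Running total after k=1: 35.7564.
Order-2 term: −1/720 · (0.000250000 − 0.00583090) = 7.75126e-06.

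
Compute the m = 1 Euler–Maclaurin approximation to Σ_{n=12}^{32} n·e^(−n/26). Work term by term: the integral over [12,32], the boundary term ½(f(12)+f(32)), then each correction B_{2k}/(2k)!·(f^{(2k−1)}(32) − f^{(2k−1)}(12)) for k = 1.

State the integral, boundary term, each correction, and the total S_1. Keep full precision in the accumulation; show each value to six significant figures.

∫_12^32 x·e^(−x/26) dx evaluates to 182.311.
Endpoint term: (f(12) + f(32))/2 = (7.56376 + 9.34617)/2 = 8.45496.
Integral + boundary = 190.766.
k=1: B_{2}/(2)! × [f^{(1)}(32) − f^{(1)}(12)] = 1/12 × (-0.0674003 − 0.339399) = -0.0339000.

S_1 ≈ 190.732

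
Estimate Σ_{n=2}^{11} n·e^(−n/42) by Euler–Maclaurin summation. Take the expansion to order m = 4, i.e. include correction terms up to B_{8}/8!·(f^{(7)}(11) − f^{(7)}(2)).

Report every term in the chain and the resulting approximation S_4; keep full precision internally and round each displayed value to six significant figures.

S_4 ≈ 54.1256

∫_2^11 x·e^(−x/42) dx evaluates to 48.9677.
Boundary: ½(f(2) + f(11)) = ½(1.90699 + 8.46543) = 5.18621.
So far: 54.1539.
k=1: B_{2}/(2)! × [f^{(1)}(11) − f^{(1)}(2)] = 1/12 × (0.568027 − 0.908092) = -0.0283388.
After k=1: 54.1256.
k=2: B_{4}/(4)! × [f^{(3)}(11) − f^{(3)}(2)] = −1/720 × (0.00119456 − 0.00159585) = 5.57359e-07.
After k=2: 54.1256.
k=3: B_{6}/(6)! × [f^{(5)}(11) − f^{(5)}(2)] = 1/30240 × (1.17183e-06 − 1.51753e-06) = -1.14319e-11.
After k=3: 54.1256.
k=4: B_{8}/(8)! × [f^{(7)}(11) − f^{(7)}(2)] = −1/1209600 × (9.44708e-10 − 1.20769e-09) = 2.17416e-16.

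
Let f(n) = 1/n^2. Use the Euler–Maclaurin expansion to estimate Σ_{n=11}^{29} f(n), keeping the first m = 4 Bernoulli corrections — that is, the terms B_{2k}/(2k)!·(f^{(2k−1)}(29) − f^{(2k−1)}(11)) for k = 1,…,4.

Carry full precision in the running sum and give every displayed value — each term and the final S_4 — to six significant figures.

The integral term ∫_11^29 1/x^2 dx = 0.0564263.
Endpoint term: (f(11) + f(29))/2 = (0.00826446 + 0.00118906)/2 = 0.00472676.
So far: 0.0611531.
Order-1 term: 1/12 · (-8.20042e-05 − (-0.00150263)) = 0.000118385.
Running total after k=1: 0.0612715.
Order-2 term: −1/720 · (-1.17010e-06 − (-0.000149021)) = -2.05349e-07.
Running total after k=2: 0.0612713.
Order-3 term: 1/30240 · (-4.17394e-08 − (-3.69474e-05)) = 1.22042e-09.
Running total after k=3: 0.0612713.
Order-4 term: −1/1209600 · (-2.77932e-09 − (-1.70996e-05)) = -1.41343e-11.

S_4 ≈ 0.0612713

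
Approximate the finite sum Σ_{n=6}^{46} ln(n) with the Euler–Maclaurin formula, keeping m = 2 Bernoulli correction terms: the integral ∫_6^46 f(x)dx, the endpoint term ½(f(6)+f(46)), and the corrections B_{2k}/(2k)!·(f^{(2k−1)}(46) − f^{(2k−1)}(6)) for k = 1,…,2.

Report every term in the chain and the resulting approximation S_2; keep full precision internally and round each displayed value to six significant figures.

S_2 ≈ 128.165

Integral: ∫_6^46 ln(x) dx = 125.367.
Boundary: ½(f(6) + f(46)) = ½(1.79176 + 3.82864) = 2.81020.
So far: 128.177.
Correction k=1: B_{2}/2! · (f^{(1)}(46) − f^{(1)}(6)) = 1/12 · (0.0217391 − 0.166667) = -0.0120773.
Partial sum through k=1: 128.165.
Correction k=2: B_{4}/4! · (f^{(3)}(46) − f^{(3)}(6)) = −1/720 · (2.05474e-05 − 0.00925926) = 1.28315e-05.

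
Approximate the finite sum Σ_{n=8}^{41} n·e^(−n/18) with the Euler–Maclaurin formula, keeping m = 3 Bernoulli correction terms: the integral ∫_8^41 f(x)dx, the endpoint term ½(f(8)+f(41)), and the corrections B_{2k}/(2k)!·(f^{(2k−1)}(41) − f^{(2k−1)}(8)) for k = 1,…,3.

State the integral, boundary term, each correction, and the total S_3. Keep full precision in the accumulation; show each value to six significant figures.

Integral: ∫_8^41 x·e^(−x/18) dx = 191.205.
½[f(8) + f(41)] = ½[5.12944 + 4.20298] = 4.66621.
Running total after boundary: 195.871.
k=1: B_{2}/(2)! × [f^{(1)}(41) − f^{(1)}(8)] = 1/12 × (-0.130987 − 0.356211) = -0.0405999.
Running total after k=1: 195.831.
k=2: B_{4}/(4)! × [f^{(3)}(41) − f^{(3)}(8)] = −1/720 × (0.000228507 − 0.00505732) = 6.70669e-06.
Running total after k=2: 195.831.
k=3: B_{6}/(6)! × [f^{(5)}(41) − f^{(5)}(8)] = 1/30240 × (2.65832e-06 − 2.78248e-05) = -8.32224e-10.

S_3 ≈ 195.831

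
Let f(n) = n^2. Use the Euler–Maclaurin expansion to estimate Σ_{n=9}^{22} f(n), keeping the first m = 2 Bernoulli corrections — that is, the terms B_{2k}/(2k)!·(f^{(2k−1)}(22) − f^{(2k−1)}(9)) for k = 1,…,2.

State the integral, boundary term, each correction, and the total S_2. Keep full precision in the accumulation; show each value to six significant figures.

The integral term ∫_9^22 x^2 dx = 3306.33.
Endpoint term: (f(9) + f(22))/2 = (81.0000 + 484.000)/2 = 282.500.
Integral + boundary = 3588.83.
k=1: B_{2}/(2)! × [f^{(1)}(22) − f^{(1)}(9)] = 1/12 × (44.0000 − 18.0000) = 2.16667.
Partial sum through k=1: 3591.00.
k=2: B_{4}/(4)! × [f^{(3)}(22) − f^{(3)}(9)] = −1/720 × (0.00000 − 0.00000) = 0.00000.

S_2 ≈ 3591.00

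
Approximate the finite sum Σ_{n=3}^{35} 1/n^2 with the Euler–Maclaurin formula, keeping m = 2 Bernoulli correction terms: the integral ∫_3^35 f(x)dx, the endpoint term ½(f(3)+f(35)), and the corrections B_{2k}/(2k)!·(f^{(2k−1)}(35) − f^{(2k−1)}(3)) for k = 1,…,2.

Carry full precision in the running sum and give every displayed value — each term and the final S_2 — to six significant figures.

S_2 ≈ 0.366757

Integral: ∫_3^35 1/x^2 dx = 0.304762.
½[f(3) + f(35)] = ½[0.111111 + 0.000816327] = 0.0559637.
So far: 0.360726.
k=1: B_{2}/(2)! × [f^{(1)}(35) − f^{(1)}(3)] = 1/12 × (-4.66472e-05 − (-0.0740741)) = 0.00616895.
Running total after k=1: 0.366895.
k=2: B_{4}/(4)! × [f^{(3)}(35) − f^{(3)}(3)] = −1/720 × (-4.56952e-07 − (-0.0987654)) = -0.000137174.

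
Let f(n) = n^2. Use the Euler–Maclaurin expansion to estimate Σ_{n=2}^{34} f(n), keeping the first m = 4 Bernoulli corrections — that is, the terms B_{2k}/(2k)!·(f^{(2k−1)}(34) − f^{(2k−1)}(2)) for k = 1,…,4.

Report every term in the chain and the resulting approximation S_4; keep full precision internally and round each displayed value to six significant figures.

Integral: ∫_2^34 x^2 dx = 13098.7.
½[f(2) + f(34)] = ½[4.00000 + 1156.00] = 580.000.
So far: 13678.7.
k=1: B_{2}/(2)! × [f^{(1)}(34) − f^{(1)}(2)] = 1/12 × (68.0000 − 4.00000) = 5.33333.
After k=1: 13684.0.
k=2: B_{4}/(4)! × [f^{(3)}(34) − f^{(3)}(2)] = −1/720 × (0.00000 − 0.00000) = 0.00000.
After k=2: 13684.0.
k=3: B_{6}/(6)! × [f^{(5)}(34) − f^{(5)}(2)] = 1/30240 × (0.00000 − 0.00000) = 0.00000.
After k=3: 13684.0.
k=4: B_{8}/(8)! × [f^{(7)}(34) − f^{(7)}(2)] = −1/1209600 × (0.00000 − 0.00000) = 0.00000.

S_4 ≈ 13684.0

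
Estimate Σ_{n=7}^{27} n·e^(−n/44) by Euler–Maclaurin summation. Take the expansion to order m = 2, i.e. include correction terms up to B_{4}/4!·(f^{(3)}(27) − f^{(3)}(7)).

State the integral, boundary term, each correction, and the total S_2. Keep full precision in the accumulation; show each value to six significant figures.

Integral: ∫_7^27 x·e^(−x/44) dx = 222.683.
½[f(7) + f(27)] = ½[5.97043 + 14.6172] = 10.2938.
So far: 232.977.
Order-1 term: 1/12 · (0.209169 − 0.717227) = -0.0423382.
Partial sum through k=1: 232.934.
Order-2 term: −1/720 · (0.000667317 − 0.00125158) = 8.11480e-07.

S_2 ≈ 232.934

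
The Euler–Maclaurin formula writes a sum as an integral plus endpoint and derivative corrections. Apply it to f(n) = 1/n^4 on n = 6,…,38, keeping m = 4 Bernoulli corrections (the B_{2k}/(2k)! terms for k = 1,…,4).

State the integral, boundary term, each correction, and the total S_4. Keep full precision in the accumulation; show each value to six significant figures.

S_4 ≈ 0.00196547

∫_6^38 1/x^4 dx evaluates to 0.00153714.
Endpoint term: (f(6) + f(38))/2 = (0.000771605 + 4.79585e-07)/2 = 0.000386042.
Integral + boundary = 0.00192318.
k=1: B_{2}/(2)! × [f^{(1)}(38) − f^{(1)}(6)] = 1/12 × (-5.04826e-08 − (-0.000514403)) = 4.28627e-05.
After k=1: 0.00196604.
k=2: B_{4}/(4)! × [f^{(3)}(38) − f^{(3)}(6)] = −1/720 × (-1.04881e-09 − (-0.000428669)) = -5.95373e-07.
After k=2: 0.00196544.
k=3: B_{6}/(6)! × [f^{(5)}(38) − f^{(5)}(6)] = 1/30240 × (-4.06740e-11 − (-0.000666819)) = 2.20509e-08.
After k=3: 0.00196547.
k=4: B_{8}/(8)! × [f^{(7)}(38) − f^{(7)}(6)] = −1/1209600 × (-2.53508e-12 − (-0.00166705)) = -1.37818e-09.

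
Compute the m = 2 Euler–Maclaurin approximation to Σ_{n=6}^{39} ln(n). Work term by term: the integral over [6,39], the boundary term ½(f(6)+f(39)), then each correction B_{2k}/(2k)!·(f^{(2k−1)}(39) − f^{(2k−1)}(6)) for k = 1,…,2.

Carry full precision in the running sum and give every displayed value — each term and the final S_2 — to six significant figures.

S_2 ≈ 101.844

The integral term ∫_6^39 ln(x) dx = 99.1283.
Endpoint term: (f(6) + f(39))/2 = (1.79176 + 3.66356)/2 = 2.72766.
So far: 101.856.
Order-1 term: 1/12 · (0.0256410 − 0.166667) = -0.0117521.
Running total after k=1: 101.844.
Order-2 term: −1/720 · (3.37160e-05 − 0.00925926) = 1.28133e-05.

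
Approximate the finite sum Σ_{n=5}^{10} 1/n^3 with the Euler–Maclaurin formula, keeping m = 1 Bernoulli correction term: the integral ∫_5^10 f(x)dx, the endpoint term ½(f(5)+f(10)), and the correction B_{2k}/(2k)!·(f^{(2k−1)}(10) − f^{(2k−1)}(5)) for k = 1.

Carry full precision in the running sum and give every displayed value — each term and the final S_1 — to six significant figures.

Integral: ∫_5^10 1/x^3 dx = 0.0150000.
½[f(5) + f(10)] = ½[0.00800000 + 0.00100000] = 0.00450000.
Running total after boundary: 0.0195000.
Correction k=1: B_{2}/2! · (f^{(1)}(10) − f^{(1)}(5)) = 1/12 · (-0.000300000 − (-0.00480000)) = 0.000375000.

S_1 ≈ 0.0198750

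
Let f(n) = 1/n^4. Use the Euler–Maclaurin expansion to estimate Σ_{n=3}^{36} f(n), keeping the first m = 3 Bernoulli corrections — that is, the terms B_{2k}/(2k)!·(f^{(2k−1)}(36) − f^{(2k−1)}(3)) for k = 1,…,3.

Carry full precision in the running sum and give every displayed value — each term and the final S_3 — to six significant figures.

∫_3^36 1/x^4 dx evaluates to 0.0123385.
Boundary: ½(f(3) + f(36)) = ½(0.0123457 + 5.95374e-07) = 0.00617314.
Integral + boundary = 0.0185117.
Order-1 term: 1/12 · (-6.61527e-08 − (-0.0164609)) = 0.00137174.
After k=1: 0.0198834.
Order-2 term: −1/720 · (-1.53131e-09 − (-0.0548697)) = -7.62079e-05.
After k=2: 0.0198072.
Order-3 term: 1/30240 · (-6.61678e-11 − (-0.341411)) = 1.12901e-05.

S_3 ≈ 0.0198185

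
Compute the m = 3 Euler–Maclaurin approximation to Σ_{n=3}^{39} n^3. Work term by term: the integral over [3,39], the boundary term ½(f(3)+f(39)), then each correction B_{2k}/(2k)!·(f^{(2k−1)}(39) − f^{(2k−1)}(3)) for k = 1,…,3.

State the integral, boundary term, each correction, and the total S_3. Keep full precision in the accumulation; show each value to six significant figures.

S_3 ≈ 608391

∫_3^39 x^3 dx evaluates to 578340.
½[f(3) + f(39)] = ½[27.0000 + 59319.0] = 29673.0.
So far: 608013.
Order-1 term: 1/12 · (4563.00 − 27.0000) = 378.000.
Partial sum through k=1: 608391.
Order-2 term: −1/720 · (6.00000 − 6.00000) = 0.00000.
Partial sum through k=2: 608391.
Order-3 term: 1/30240 · (0.00000 − 0.00000) = 0.00000.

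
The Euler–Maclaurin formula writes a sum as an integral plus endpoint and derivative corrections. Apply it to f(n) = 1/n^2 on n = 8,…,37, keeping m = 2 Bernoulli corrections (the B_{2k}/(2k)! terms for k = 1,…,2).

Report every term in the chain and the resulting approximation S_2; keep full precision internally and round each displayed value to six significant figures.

S_2 ≈ 0.106472

The integral term ∫_8^37 1/x^2 dx = 0.0979730.
½[f(8) + f(37)] = ½[0.0156250 + 0.000730460] = 0.00817773.
So far: 0.106151.
Correction k=1: B_{2}/2! · (f^{(1)}(37) − f^{(1)}(8)) = 1/12 · (-3.94843e-05 − (-0.00390625)) = 0.000322230.
After k=1: 0.106473.
Correction k=2: B_{4}/4! · (f^{(3)}(37) − f^{(3)}(8)) = −1/720 · (-3.46101e-07 − (-0.000732422)) = -1.01677e-06.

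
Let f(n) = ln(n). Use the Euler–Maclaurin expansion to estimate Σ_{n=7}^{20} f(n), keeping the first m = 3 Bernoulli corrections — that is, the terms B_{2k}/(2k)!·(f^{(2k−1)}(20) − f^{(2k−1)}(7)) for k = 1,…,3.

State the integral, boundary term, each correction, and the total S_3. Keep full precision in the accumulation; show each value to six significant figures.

S_3 ≈ 35.7564

∫_7^20 ln(x) dx evaluates to 33.2933.
Endpoint term: (f(7) + f(20))/2 = (1.94591 + 2.99573)/2 = 2.47082.
Integral + boundary = 35.7641.
Correction k=1: B_{2}/2! · (f^{(1)}(20) − f^{(1)}(7)) = 1/12 · (0.0500000 − 0.142857) = -0.00773810.
Partial sum through k=1: 35.7564.
Correction k=2: B_{4}/4! · (f^{(3)}(20) − f^{(3)}(7)) = −1/720 · (0.000250000 − 0.00583090) = 7.75126e-06.
Partial sum through k=2: 35.7564.
Correction k=3: B_{6}/6! · (f^{(5)}(20) − f^{(5)}(7)) = 1/30240 · (7.50000e-06 − 0.00142798) = -4.69734e-08.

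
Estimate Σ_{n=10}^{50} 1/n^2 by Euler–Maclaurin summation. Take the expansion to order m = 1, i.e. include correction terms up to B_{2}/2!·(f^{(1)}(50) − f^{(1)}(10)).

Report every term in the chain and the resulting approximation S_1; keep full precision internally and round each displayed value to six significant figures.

S_1 ≈ 0.0853653

The integral term ∫_10^50 1/x^2 dx = 0.0800000.
Endpoint term: (f(10) + f(50))/2 = (0.0100000 + 0.000400000)/2 = 0.00520000.
Integral + boundary = 0.0852000.
k=1: B_{2}/(2)! × [f^{(1)}(50) − f^{(1)}(10)] = 1/12 × (-1.60000e-05 − (-0.00200000)) = 0.000165333.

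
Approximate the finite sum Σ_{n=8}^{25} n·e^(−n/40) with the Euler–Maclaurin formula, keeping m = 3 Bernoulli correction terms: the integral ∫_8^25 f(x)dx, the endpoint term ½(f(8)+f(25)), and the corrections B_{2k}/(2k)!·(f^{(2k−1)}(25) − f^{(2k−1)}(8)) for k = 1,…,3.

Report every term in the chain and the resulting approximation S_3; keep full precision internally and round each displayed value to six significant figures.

Integral: ∫_8^25 x·e^(−x/40) dx = 180.283.
Boundary: ½(f(8) + f(25)) = ½(6.54985 + 13.3815) = 9.96569.
Integral + boundary = 190.249.
Correction k=1: B_{2}/2! · (f^{(1)}(25) − f^{(1)}(8)) = 1/12 · (0.200723 − 0.654985) = -0.0378551.
Running total after k=1: 190.211.
Correction k=2: B_{4}/4! · (f^{(3)}(25) − f^{(3)}(8)) = −1/720 · (0.000794529 − 0.00143278) = 8.86459e-07.
Running total after k=2: 190.211.
Correction k=3: B_{6}/6! · (f^{(5)}(25) − f^{(5)}(8)) = 1/30240 · (9.14753e-07 − 1.53512e-06) = -2.05148e-11.

S_3 ≈ 190.211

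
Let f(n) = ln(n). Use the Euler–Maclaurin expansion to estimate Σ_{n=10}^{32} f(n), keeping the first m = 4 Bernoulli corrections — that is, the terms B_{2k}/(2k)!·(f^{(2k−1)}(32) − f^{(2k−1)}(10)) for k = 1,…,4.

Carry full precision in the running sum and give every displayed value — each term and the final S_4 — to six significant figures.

S_4 ≈ 68.7561

∫_10^32 ln(x) dx evaluates to 65.8777.
Boundary: ½(f(10) + f(32)) = ½(2.30259 + 3.46574) = 2.88416.
Running total after boundary: 68.7619.
Order-1 term: 1/12 · (0.0312500 − 0.100000) = -0.00572917.
Running total after k=1: 68.7561.
Order-2 term: −1/720 · (6.10352e-05 − 0.00200000) = 2.69301e-06.
Running total after k=2: 68.7561.
Order-3 term: 1/30240 · (7.15256e-07 − 0.000240000) = -7.91286e-09.
Running total after k=3: 68.7561.
Order-4 term: −1/1209600 · (2.09548e-08 − 7.20000e-05) = 5.95065e-11.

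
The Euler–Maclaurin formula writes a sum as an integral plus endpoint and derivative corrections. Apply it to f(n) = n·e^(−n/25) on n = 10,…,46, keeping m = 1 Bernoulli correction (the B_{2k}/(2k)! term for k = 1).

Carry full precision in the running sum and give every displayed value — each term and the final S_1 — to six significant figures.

The integral term ∫_10^46 x·e^(−x/25) dx = 304.629.
Endpoint term: (f(10) + f(46))/2 = (6.70320 + 7.30560)/2 = 7.00440.
So far: 311.634.
Correction k=1: B_{2}/2! · (f^{(1)}(46) − f^{(1)}(10)) = 1/12 · (-0.133407 − 0.402192) = -0.0446332.

S_1 ≈ 311.589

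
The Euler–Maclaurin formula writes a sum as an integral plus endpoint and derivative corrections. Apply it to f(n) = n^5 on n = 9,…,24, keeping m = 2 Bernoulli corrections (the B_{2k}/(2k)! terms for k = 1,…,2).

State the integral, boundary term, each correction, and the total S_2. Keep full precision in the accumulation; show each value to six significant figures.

S_2 ≈ 3.59082e+07

Integral: ∫_9^24 x^5 dx = 3.17619e+07.
Boundary: ½(f(9) + f(24)) = ½(59049.0 + 7.96262e+06) = 4.01084e+06.
Running total after boundary: 3.57728e+07.
Order-1 term: 1/12 · (1.65888e+06 − 32805.0) = 135506.
Running total after k=1: 3.59083e+07.
Order-2 term: −1/720 · (34560.0 − 4860.00) = -41.2500.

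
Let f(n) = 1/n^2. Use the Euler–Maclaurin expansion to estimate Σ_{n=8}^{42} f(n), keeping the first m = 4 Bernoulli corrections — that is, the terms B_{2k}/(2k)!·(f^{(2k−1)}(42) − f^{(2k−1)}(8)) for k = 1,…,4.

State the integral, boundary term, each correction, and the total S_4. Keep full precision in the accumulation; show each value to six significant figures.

∫_8^42 1/x^2 dx evaluates to 0.101190.
Endpoint term: (f(8) + f(42))/2 = (0.0156250 + 0.000566893)/2 = 0.00809595.
Integral + boundary = 0.109286.
Order-1 term: 1/12 · (-2.69949e-05 − (-0.00390625)) = 0.000323271.
Running total after k=1: 0.109610.
Order-2 term: −1/720 · (-1.83639e-07 − (-0.000732422)) = -1.01700e-06.
Running total after k=2: 0.109609.
Order-3 term: 1/30240 · (-3.12311e-09 − (-0.000343323)) = 1.13532e-08.
Running total after k=3: 0.109609.
Order-4 term: −1/1209600 · (-9.91464e-11 − (-0.000300407)) = -2.48353e-10.

S_4 ≈ 0.109609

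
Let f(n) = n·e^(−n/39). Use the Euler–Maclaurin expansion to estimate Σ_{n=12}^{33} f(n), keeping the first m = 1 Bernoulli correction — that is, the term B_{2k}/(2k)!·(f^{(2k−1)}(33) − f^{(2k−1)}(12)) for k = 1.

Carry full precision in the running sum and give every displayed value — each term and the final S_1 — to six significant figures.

S_1 ≈ 268.844

∫_12^33 x·e^(−x/39) dx evaluates to 257.390.
Endpoint term: (f(12) + f(33))/2 = (8.82170 + 14.1590)/2 = 11.4904.
Running total after boundary: 268.881.
Order-1 term: 1/12 · (0.0660095 − 0.508944) = -0.0369112.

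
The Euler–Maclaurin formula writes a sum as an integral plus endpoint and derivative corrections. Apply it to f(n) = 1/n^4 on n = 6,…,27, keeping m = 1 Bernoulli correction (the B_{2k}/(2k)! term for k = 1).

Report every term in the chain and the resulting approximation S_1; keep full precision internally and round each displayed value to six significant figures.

∫_6^27 1/x^4 dx evaluates to 0.00152627.
Endpoint term: (f(6) + f(27))/2 = (0.000771605 + 1.88168e-06)/2 = 0.000386743.
So far: 0.00191302.
Order-1 term: 1/12 · (-2.78767e-07 − (-0.000514403)) = 4.28437e-05.

S_1 ≈ 0.00195586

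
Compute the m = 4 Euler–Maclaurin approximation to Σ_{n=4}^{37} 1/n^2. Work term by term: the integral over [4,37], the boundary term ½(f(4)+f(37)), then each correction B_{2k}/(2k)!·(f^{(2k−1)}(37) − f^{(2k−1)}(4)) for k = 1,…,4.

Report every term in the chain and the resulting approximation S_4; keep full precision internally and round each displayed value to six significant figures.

S_4 ≈ 0.257158

∫_4^37 1/x^2 dx evaluates to 0.222973.
½[f(4) + f(37)] = ½[0.0625000 + 0.000730460] = 0.0316152.
Integral + boundary = 0.254588.
Order-1 term: 1/12 · (-3.94843e-05 − (-0.0312500)) = 0.00260088.
Partial sum through k=1: 0.257189.
Order-2 term: −1/720 · (-3.46101e-07 − (-0.0234375)) = -3.25516e-05.
Partial sum through k=2: 0.257157.
Order-3 term: 1/30240 · (-7.58439e-09 − (-0.0439453)) = 1.45322e-06.
Partial sum through k=3: 0.257158.
Order-4 term: −1/1209600 · (-3.10245e-10 − (-0.153809)) = -1.27157e-07.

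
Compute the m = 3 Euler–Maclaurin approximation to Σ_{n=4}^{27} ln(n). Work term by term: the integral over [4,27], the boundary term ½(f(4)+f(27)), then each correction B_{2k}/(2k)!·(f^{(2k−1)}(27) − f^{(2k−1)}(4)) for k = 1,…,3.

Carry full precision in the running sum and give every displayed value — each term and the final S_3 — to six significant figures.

∫_4^27 ln(x) dx evaluates to 60.4424.
Endpoint term: (f(4) + f(27))/2 = (1.38629 + 3.29584)/2 = 2.34107.
Running total after boundary: 62.7835.
Order-1 term: 1/12 · (0.0370370 − 0.250000) = -0.0177469.
Running total after k=1: 62.7657.
Order-2 term: −1/720 · (0.000101611 − 0.0312500) = 4.32617e-05.
Running total after k=2: 62.7658.
Order-3 term: 1/30240 · (1.67260e-06 − 0.0234375) = -7.74994e-07.

S_3 ≈ 62.7658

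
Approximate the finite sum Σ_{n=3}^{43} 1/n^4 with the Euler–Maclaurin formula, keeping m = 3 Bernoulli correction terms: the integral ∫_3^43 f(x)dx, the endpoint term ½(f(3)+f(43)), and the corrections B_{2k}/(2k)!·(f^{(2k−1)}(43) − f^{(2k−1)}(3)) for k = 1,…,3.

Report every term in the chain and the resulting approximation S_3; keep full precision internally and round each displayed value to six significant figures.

S_3 ≈ 0.0198213

Integral: ∫_3^43 1/x^4 dx = 0.0123415.
Endpoint term: (f(3) + f(43))/2 = (0.0123457 + 2.92500e-07)/2 = 0.00617299.
So far: 0.0185145.
Correction k=1: B_{2}/2! · (f^{(1)}(43) − f^{(1)}(3)) = 1/12 · (-2.72093e-08 − (-0.0164609)) = 0.00137174.
After k=1: 0.0198862.
Correction k=2: B_{4}/4! · (f^{(3)}(43) − f^{(3)}(3)) = −1/720 · (-4.41471e-10 − (-0.0548697)) = -7.62079e-05.
After k=2: 0.0198100.
Correction k=3: B_{6}/6! · (f^{(5)}(43) − f^{(5)}(3)) = 1/30240 · (-1.33707e-11 − (-0.341411)) = 1.12901e-05.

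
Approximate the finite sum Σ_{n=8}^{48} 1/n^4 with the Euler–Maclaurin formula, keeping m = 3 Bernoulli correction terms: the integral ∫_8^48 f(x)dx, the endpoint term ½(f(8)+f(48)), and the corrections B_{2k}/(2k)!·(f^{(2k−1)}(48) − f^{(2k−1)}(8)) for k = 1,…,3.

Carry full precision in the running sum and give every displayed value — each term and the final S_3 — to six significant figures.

S_3 ≈ 0.000780285

Integral: ∫_8^48 1/x^4 dx = 0.000648028.
Boundary: ½(f(8) + f(48)) = ½(0.000244141 + 1.88380e-07) = 0.000122165.
Integral + boundary = 0.000770192.
k=1: B_{2}/(2)! × [f^{(1)}(48) − f^{(1)}(8)] = 1/12 × (-1.56983e-08 − (-0.000122070)) = 1.01712e-05.
Partial sum through k=1: 0.000780363.
k=2: B_{4}/(4)! × [f^{(3)}(48) − f^{(3)}(8)] = −1/720 × (-2.04406e-10 − (-5.72205e-05)) = -7.94726e-08.
Partial sum through k=2: 0.000780284.
k=3: B_{6}/(6)! × [f^{(5)}(48) − f^{(5)}(8)] = 1/30240 × (-4.96819e-12 − (-5.00679e-05)) = 1.65568e-09.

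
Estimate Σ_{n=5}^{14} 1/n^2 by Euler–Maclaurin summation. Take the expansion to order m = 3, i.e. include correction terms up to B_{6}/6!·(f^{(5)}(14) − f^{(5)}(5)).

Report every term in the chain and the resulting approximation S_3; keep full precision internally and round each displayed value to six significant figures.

S_3 ≈ 0.152385

The integral term ∫_5^14 1/x^2 dx = 0.128571.
Endpoint term: (f(5) + f(14))/2 = (0.0400000 + 0.00510204)/2 = 0.0225510.
So far: 0.151122.
Order-1 term: 1/12 · (-0.000728863 − (-0.0160000)) = 0.00127259.
Partial sum through k=1: 0.152395.
Order-2 term: −1/720 · (-4.46243e-05 − (-0.00768000)) = -1.06047e-05.
Partial sum through k=2: 0.152384.
Order-3 term: 1/30240 · (-6.83024e-06 − (-0.00921600)) = 3.04536e-07.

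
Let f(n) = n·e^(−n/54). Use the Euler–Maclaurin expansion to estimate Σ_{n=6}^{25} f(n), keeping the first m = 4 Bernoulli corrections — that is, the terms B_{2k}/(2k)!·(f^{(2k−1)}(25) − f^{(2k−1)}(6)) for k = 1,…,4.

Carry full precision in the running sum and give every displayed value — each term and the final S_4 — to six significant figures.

S_4 ≈ 224.705

The integral term ∫_6^25 x·e^(−x/54) dx = 214.191.
½[f(6) + f(25)] = ½[5.36904 + 15.7354] = 10.5522.
Integral + boundary = 224.743.
Correction k=1: B_{2}/2! · (f^{(1)}(25) − f^{(1)}(6)) = 1/12 · (0.338020 − 0.795413) = -0.0381161.
Running total after k=1: 224.705.
Correction k=2: B_{4}/4! · (f^{(3)}(25) − f^{(3)}(6)) = −1/720 · (0.000547617 − 0.000886520) = 4.70698e-07.
Running total after k=2: 224.705.
Correction k=3: B_{6}/6! · (f^{(5)}(25) − f^{(5)}(6)) = 1/30240 · (3.35842e-07 − 5.14494e-07) = -5.90780e-12.
Running total after k=3: 224.705.
Correction k=4: B_{8}/8! · (f^{(7)}(25) − f^{(7)}(6)) = −1/1209600 · (1.65942e-10 − 2.48617e-10) = 6.83495e-17.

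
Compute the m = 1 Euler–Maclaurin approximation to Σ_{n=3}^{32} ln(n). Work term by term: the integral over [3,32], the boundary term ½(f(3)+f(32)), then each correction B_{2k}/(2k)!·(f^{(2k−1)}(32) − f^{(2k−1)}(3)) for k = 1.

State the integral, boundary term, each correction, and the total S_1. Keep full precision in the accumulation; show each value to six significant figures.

The integral term ∫_3^32 ln(x) dx = 78.6077.
½[f(3) + f(32)] = ½[1.09861 + 3.46574] = 2.28217.
Running total after boundary: 80.8899.
Correction k=1: B_{2}/2! · (f^{(1)}(32) − f^{(1)}(3)) = 1/12 · (0.0312500 − 0.333333) = -0.0251736.

S_1 ≈ 80.8647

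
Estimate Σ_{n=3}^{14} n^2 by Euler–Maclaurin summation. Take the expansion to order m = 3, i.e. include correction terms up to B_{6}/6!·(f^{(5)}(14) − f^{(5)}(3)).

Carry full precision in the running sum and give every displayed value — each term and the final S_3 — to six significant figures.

Integral: ∫_3^14 x^2 dx = 905.667.
Endpoint term: (f(3) + f(14))/2 = (9.00000 + 196.000)/2 = 102.500.
Running total after boundary: 1008.17.
Order-1 term: 1/12 · (28.0000 − 6.00000) = 1.83333.
Running total after k=1: 1010.00.
Order-2 term: −1/720 · (0.00000 − 0.00000) = 0.00000.
Running total after k=2: 1010.00.
Order-3 term: 1/30240 · (0.00000 − 0.00000) = 0.00000.

S_3 ≈ 1010.00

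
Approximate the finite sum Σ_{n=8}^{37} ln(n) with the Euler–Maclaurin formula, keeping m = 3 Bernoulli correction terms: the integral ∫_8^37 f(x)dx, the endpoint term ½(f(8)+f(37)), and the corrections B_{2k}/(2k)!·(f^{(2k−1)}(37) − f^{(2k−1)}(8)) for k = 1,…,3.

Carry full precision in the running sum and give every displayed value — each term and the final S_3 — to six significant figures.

The integral term ∫_8^37 ln(x) dx = 87.9684.
Boundary: ½(f(8) + f(37)) = ½(2.07944 + 3.61092) = 2.84518.
So far: 90.8136.
k=1: B_{2}/(2)! × [f^{(1)}(37) − f^{(1)}(8)] = 1/12 × (0.0270270 − 0.125000) = -0.00816441.
Running total after k=1: 90.8054.
k=2: B_{4}/(4)! × [f^{(3)}(37) − f^{(3)}(8)] = −1/720 × (3.94843e-05 − 0.00390625) = 5.37051e-06.
Running total after k=2: 90.8055.
k=3: B_{6}/(6)! × [f^{(5)}(37) − f^{(5)}(8)] = 1/30240 × (3.46101e-07 − 0.000732422) = -2.42089e-08.

S_3 ≈ 90.8055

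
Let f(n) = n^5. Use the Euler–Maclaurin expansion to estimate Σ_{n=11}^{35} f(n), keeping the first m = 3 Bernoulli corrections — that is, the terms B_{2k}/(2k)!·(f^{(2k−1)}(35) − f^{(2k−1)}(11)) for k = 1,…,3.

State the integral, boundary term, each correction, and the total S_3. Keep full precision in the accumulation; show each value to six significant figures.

Integral: ∫_11^35 x^5 dx = 3.06082e+08.
Boundary: ½(f(11) + f(35)) = ½(161051 + 5.25219e+07) = 2.63415e+07.
So far: 3.32424e+08.
Correction k=1: B_{2}/2! · (f^{(1)}(35) − f^{(1)}(11)) = 1/12 · (7.50312e+06 − 73205.0) = 619160.
After k=1: 3.33043e+08.
Correction k=2: B_{4}/4! · (f^{(3)}(35) − f^{(3)}(11)) = −1/720 · (73500.0 − 7260.00) = -92.0000.
After k=2: 3.33043e+08.
Correction k=3: B_{6}/6! · (f^{(5)}(35) − f^{(5)}(11)) = 1/30240 · (120.000 − 120.000) = 0.00000.

S_3 ≈ 3.33043e+08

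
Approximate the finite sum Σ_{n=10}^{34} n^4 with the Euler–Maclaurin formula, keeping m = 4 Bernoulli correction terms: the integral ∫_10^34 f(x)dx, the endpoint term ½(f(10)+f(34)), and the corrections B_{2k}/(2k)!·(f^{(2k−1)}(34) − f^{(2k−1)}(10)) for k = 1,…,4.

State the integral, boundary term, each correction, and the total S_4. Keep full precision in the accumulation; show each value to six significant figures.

The integral term ∫_10^34 x^4 dx = 9.06708e+06.
Boundary: ½(f(10) + f(34)) = ½(10000.0 + 1.33634e+06) = 673168.
So far: 9.74025e+06.
k=1: B_{2}/(2)! × [f^{(1)}(34) − f^{(1)}(10)] = 1/12 × (157216 − 4000.00) = 12768.0.
After k=1: 9.75302e+06.
k=2: B_{4}/(4)! × [f^{(3)}(34) − f^{(3)}(10)] = −1/720 × (816.000 − 240.000) = -0.800000.
After k=2: 9.75302e+06.
k=3: B_{6}/(6)! × [f^{(5)}(34) − f^{(5)}(10)] = 1/30240 × (0.00000 − 0.00000) = 0.00000.
After k=3: 9.75302e+06.
k=4: B_{8}/(8)! × [f^{(7)}(34) − f^{(7)}(10)] = −1/1209600 × (0.00000 − 0.00000) = 0.00000.

S_4 ≈ 9.75302e+06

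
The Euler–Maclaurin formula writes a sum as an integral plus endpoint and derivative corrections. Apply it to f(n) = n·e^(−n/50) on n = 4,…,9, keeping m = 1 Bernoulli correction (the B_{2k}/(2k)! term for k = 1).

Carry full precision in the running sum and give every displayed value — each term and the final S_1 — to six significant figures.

S_1 ≈ 33.9583

The integral term ∫_4^9 x·e^(−x/50) dx = 28.3670.
½[f(4) + f(9)] = ½[3.69247 + 7.51743] = 5.60495.
Running total after boundary: 33.9720.
k=1: B_{2}/(2)! × [f^{(1)}(9) − f^{(1)}(4)] = 1/12 × (0.684922 − 0.849267) = -0.0136955.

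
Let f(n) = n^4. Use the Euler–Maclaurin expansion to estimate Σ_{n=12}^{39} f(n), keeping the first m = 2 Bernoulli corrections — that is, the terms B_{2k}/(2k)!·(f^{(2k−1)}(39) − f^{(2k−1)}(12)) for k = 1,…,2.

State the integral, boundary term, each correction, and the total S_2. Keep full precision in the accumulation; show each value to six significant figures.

S_2 ≈ 1.91814e+07

∫_12^39 x^4 dx evaluates to 1.79951e+07.
½[f(12) + f(39)] = ½[20736.0 + 2.31344e+06] = 1.16709e+06.
Running total after boundary: 1.91622e+07.
Correction k=1: B_{2}/2! · (f^{(1)}(39) − f^{(1)}(12)) = 1/12 · (237276 − 6912.00) = 19197.0.
Running total after k=1: 1.91814e+07.
Correction k=2: B_{4}/4! · (f^{(3)}(39) − f^{(3)}(12)) = −1/720 · (936.000 − 288.000) = -0.900000.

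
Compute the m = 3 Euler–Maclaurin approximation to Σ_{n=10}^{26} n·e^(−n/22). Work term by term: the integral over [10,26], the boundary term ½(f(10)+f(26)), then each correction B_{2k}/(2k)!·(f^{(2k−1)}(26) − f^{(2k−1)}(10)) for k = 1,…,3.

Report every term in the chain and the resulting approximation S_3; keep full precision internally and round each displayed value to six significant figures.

S_3 ≈ 130.085

∫_10^26 x·e^(−x/22) dx evaluates to 122.958.
Endpoint term: (f(10) + f(26))/2 = (6.34736 + 7.97473)/2 = 7.16105.
Running total after boundary: 130.119.
Order-1 term: 1/12 · (-0.0557674 − 0.346220) = -0.0334989.
After k=1: 130.085.
Order-2 term: −1/720 · (0.00115222 − 0.00333821) = 3.03610e-06.
After k=2: 130.085.
Order-3 term: 1/30240 · (4.99930e-06 − 1.23163e-05) = -2.41964e-10.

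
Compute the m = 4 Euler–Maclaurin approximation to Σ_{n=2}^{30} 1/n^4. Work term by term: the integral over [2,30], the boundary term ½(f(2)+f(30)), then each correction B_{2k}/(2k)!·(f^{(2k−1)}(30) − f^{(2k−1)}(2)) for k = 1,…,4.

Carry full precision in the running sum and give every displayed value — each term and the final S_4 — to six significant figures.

∫_2^30 1/x^4 dx evaluates to 0.0416543.
½[f(2) + f(30)] = ½[0.0625000 + 1.23457e-06] = 0.0312506.
Integral + boundary = 0.0729049.
k=1: B_{2}/(2)! × [f^{(1)}(30) − f^{(1)}(2)] = 1/12 × (-1.64609e-07 − (-0.125000)) = 0.0104167.
After k=1: 0.0833216.
k=2: B_{4}/(4)! × [f^{(3)}(30) − f^{(3)}(2)] = −1/720 × (-5.48697e-09 − (-0.937500)) = -0.00130208.
After k=2: 0.0820195.
k=3: B_{6}/(6)! × [f^{(5)}(30) − f^{(5)}(2)] = 1/30240 × (-3.41411e-10 − (-13.1250)) = 0.000434028.
After k=3: 0.0824535.
k=4: B_{8}/(8)! × [f^{(7)}(30) − f^{(7)}(2)] = −1/1209600 × (-3.41411e-11 − (-295.312)) = -0.000244141.

S_4 ≈ 0.0822094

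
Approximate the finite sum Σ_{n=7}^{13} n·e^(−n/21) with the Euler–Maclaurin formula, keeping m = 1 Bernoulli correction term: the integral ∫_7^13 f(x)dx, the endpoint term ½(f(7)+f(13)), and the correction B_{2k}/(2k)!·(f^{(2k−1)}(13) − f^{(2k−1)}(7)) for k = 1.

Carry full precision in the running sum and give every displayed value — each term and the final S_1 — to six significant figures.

S_1 ≈ 42.8472

The integral term ∫_7^13 x·e^(−x/21) dx = 36.8621.
Endpoint term: (f(7) + f(13))/2 = (5.01572 + 6.99994)/2 = 6.00783.
Integral + boundary = 42.8699.
Correction k=1: B_{2}/2! · (f^{(1)}(13) − f^{(1)}(7)) = 1/12 · (0.205126 − 0.477688) = -0.0227134.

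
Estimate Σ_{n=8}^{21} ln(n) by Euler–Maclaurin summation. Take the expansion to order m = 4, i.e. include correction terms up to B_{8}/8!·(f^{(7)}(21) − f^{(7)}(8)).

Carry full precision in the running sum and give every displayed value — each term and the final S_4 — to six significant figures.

S_4 ≈ 36.8550

Integral: ∫_8^21 ln(x) dx = 34.2994.
Boundary: ½(f(8) + f(21)) = ½(2.07944 + 3.04452) = 2.56198.
So far: 36.8614.
Correction k=1: B_{2}/2! · (f^{(1)}(21) − f^{(1)}(8)) = 1/12 · (0.0476190 − 0.125000) = -0.00644841.
Running total after k=1: 36.8550.
Correction k=2: B_{4}/4! · (f^{(3)}(21) − f^{(3)}(8)) = −1/720 · (0.000215959 − 0.00390625) = 5.12540e-06.
Running total after k=2: 36.8550.
Correction k=3: B_{6}/6! · (f^{(5)}(21) − f^{(5)}(8)) = 1/30240 · (5.87645e-06 − 0.000732422) = -2.40260e-08.
Running total after k=3: 36.8550.
Correction k=4: B_{8}/8! · (f^{(7)}(21) − f^{(7)}(8)) = −1/1209600 · (3.99758e-07 − 0.000343323) = 2.83501e-10.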